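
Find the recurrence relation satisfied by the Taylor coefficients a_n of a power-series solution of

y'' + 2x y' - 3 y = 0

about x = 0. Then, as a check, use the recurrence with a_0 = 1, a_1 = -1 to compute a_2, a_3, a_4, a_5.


Substitute y = sum_n a_n x^n.
y''(x) has coefficient (n+2)(n+1) a_{n+2} at x^n;
2 x y'(x) has coefficient 2 n a_n at x^n (shift);
-3 y(x) has coefficient -3 a_n at x^n.
Matching x^n: (n+2)(n+1) a_{n+2} + (2n - 3) a_n = 0.
Thus a_{n+2} = (-2n + 3) / ((n+1)(n+2)) * a_n.

Check with a_0 = 1, a_1 = -1 (apply the recurrence for n = 0, 1, 2, 3): a_0 = 1, a_1 = -1, a_2 = 3/2, a_3 = -1/6, a_4 = -1/8, a_5 = 1/40.

a_(n+2) = (-2n + 3) / ((n+1)(n+2)) * a_n; check: a_0 = 1, a_1 = -1, a_2 = 3/2, a_3 = -1/6, a_4 = -1/8, a_5 = 1/40


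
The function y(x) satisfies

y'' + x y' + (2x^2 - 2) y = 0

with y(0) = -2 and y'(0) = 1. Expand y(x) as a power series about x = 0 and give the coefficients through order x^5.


Ansatz: y(x) = sum_{n>=0} a_n x^n, so y'(x) = sum_{n>=1} n a_n x^(n-1) and y''(x) = sum_{n>=2} n(n-1) a_n x^(n-2).
Substitute into P(x) y'' + Q(x) y' + R(x) y = 0 with P(x) = 1, Q(x) = x, R(x) = 2x^2 - 2, and match powers of x.
Initial conditions: a_0 = -2, a_1 = 1.
Setting the coefficient of each power of x to zero and solving order by order (substituting the coefficients already found):
  x^0: 2 a_2 - 2 a_0 = 0  ->  2 a_2 = 2 a_0 = -4  ->  a_2 = -2
  x^1: 6 a_3 - a_1 = 0  ->  6 a_3 = a_1 = 1  ->  a_3 = 1/6
  x^2: 12 a_4 + 2 a_0 = 0  ->  12 a_4 = -2 a_0 = 4  ->  a_4 = 1/3
  x^3: 20 a_5 + a_3 + 2 a_1 = 0  ->  20 a_5 = -a_3 - 2 a_1 = -13/6  ->  a_5 = -13/120
Truncated series: y(x) = -2 + x - 2 x^2 + (1/6) x^3 + (1/3) x^4 - (13/120) x^5 + O(x^6).

a_0 = -2; a_1 = 1; a_2 = -2; a_3 = 1/6; a_4 = 1/3; a_5 = -13/120


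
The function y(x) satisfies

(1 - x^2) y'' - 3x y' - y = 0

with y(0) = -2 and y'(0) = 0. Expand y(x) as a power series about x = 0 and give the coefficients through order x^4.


Ansatz: y(x) = sum_{n>=0} a_n x^n, so y'(x) = sum_{n>=1} n a_n x^(n-1) and y''(x) = sum_{n>=2} n(n-1) a_n x^(n-2).
Substitute into P(x) y'' + Q(x) y' + R(x) y = 0 with P(x) = 1 - x^2, Q(x) = -3x, R(x) = -1, and match powers of x.
Initial conditions: a_0 = -2, a_1 = 0.
Setting the coefficient of each power of x to zero and solving order by order (substituting the coefficients already found):
  x^0: 2 a_2 - a_0 = 0  ->  2 a_2 = a_0 = -2  ->  a_2 = -1
  x^1: 6 a_3 - 4 a_1 = 0  ->  6 a_3 = 4 a_1 = 0  ->  a_3 = 0
  x^2: 12 a_4 - 9 a_2 = 0  ->  12 a_4 = 9 a_2 = -9  ->  a_4 = -3/4
Truncated series: y(x) = -2 - x^2 - (3/4) x^4 + O(x^5).

a_0 = -2; a_1 = 0; a_2 = -1; a_3 = 0; a_4 = -3/4


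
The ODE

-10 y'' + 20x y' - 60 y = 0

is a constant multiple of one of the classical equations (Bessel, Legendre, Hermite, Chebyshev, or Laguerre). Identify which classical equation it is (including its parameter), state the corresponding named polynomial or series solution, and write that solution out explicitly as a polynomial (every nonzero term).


All three coefficients share the factor -10; dividing through by -10 gives  y'' - 2x y' + 6 y = 0.
This matches the Hermite equation y'' - 2x y' + 2n y = 0 with 2n = 6, so n = 3; the polynomial solution is H_3(x).
With y = sum_k a_k x^k, matching x^k gives (k+2)(k+1) a_{k+2} = 2(k - n) a_k = 2(k - 3) a_k. The right side vanishes at k = 3, so the series with the parity of 3 terminates at degree 3.
Standard normalization: leading coefficient of H_n is 2^n, so a_3 = 2^3 = 8. Work downward with a_k = (k+1)(k+2) a_{k+2} / (2(k - n)):
  a_1 = (2)(3)(8) / (2(1 - 3)) = 48/(-4) = -12
Hence H_3(x) = 8 x^3 - 12 x.

H_3(x); series = 8 x^3 - 12 x


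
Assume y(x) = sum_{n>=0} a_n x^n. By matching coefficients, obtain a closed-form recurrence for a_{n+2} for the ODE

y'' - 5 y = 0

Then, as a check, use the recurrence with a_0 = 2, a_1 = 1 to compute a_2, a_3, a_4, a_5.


Substitute y = sum_n a_n x^n into y'' + (const) y = 0.
y''(x) = sum_{n>=0} (n+2)(n+1) a_{n+2} x^n.
The ODE becomes sum_n [(n+2)(n+1) a_{n+2} - 5 a_n] x^n = 0.
Setting each coefficient to zero gives the recurrence:
  (n+2)(n+1) a_{n+2} - 5 a_n = 0,
  a_{n+2} = 5 / ((n+1)(n+2)) a_n.

Check with a_0 = 2, a_1 = 1 (apply the recurrence for n = 0, 1, 2, 3): a_0 = 2, a_1 = 1, a_2 = 5, a_3 = 5/6, a_4 = 25/12, a_5 = 5/24.

a_{n+2} = 5/((n+1)(n+2)) * a_n; check: a_0 = 2, a_1 = 1, a_2 = 5, a_3 = 5/6, a_4 = 25/12, a_5 = 5/24


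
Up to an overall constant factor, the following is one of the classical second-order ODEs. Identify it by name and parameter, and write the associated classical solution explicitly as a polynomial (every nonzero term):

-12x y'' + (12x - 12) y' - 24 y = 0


All three coefficients share the factor -12; dividing through by -12 gives  x y'' + (1 - x) y' + 2 y = 0.
This matches the Laguerre equation x y'' + (1 - x) y' + n y = 0 with n = 2; the polynomial solution is L_2(x).
With y = sum_k a_k x^k, matching x^k gives (k+1)k a_{k+1} + (k+1) a_{k+1} - k a_k + n a_k = 0, i.e. (k+1)^2 a_{k+1} = (k - n) a_k = (k - 2) a_k. The right side vanishes at k = 2, so the series terminates at degree 2.
Standard normalization L_n(0) = 1 gives a_0 = 1. Work upward with a_{k+1} = (k - 2) a_k / (k+1)^2:
  a_1 = (0 - 2)(1) / 1^2 = -2/1 = -2
  a_2 = (1 - 2)(-2) / 2^2 = 2/4 = 1/2
Hence L_2(x) = x^2/2 - 2 x + 1.

L_2(x); series = x^2/2 - 2 x + 1


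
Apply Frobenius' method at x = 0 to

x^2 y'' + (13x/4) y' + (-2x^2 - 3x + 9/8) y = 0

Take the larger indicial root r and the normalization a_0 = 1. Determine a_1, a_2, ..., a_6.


Write in Frobenius form y'' + (p(x)/x) y' + (q(x)/x^2) y = 0:
  p(x) = 13/4,  q(x) = -2x^2 - 3x + 9/8.
Indicial equation: r(r-1) + (13/4) r + (9/8) = 0 -> roots r_1 = -3/4, r_2 = -3/2.
Take r = r_1 = -3/4. Let y(x) = x^r sum_{n>=0} a_n x^n with a_0 = 1.
Substitute y = x^r sum a_n x^n and match x^{r+n}. The recurrence is
  D(n) a_n - 3 a_{n-1} - 2 a_{n-2} = 0,  where D(n) = (r+n)(r+n-1) + (13/4)(r+n) + (9/8).
  a_n = [3 a_{n-1} + 2 a_{n-2}] / D(n).
Since the indicial polynomial factors as (r - r_1)(r - r_2), D(n) = (r_1 + n - r_1)(r_1 + n - r_2) = n(n + 3/4).
Evaluating step by step (a_0 = 1):
  n = 1: D(1) = 1(1 + 3/4) = 7/4; numerator = 3(1) = 3; a_1 = (3)/(7/4) = 12/7
  n = 2: D(2) = 2(2 + 3/4) = 11/2; numerator = 3(12/7) + 2(1) = 50/7; a_2 = (50/7)/(11/2) = 100/77
  n = 3: D(3) = 3(3 + 3/4) = 45/4; numerator = 3(100/77) + 2(12/7) = 564/77; a_3 = (564/77)/(45/4) = 752/1155
  n = 4: D(4) = 4(4 + 3/4) = 19; numerator = 3(752/1155) + 2(100/77) = 1752/385; a_4 = (1752/385)/(19) = 1752/7315
  n = 5: D(5) = 5(5 + 3/4) = 115/4; numerator = 3(1752/7315) + 2(752/1155) = 44344/21945; a_5 = (44344/21945)/(115/4) = 7712/109725
  n = 6: D(6) = 6(6 + 3/4) = 81/2; numerator = 3(7712/109725) + 2(1752/7315) = 1328/1925; a_6 = (1328/1925)/(81/2) = 2656/155925

r = -3/4; a_0 = 1; a_1 = 12/7; a_2 = 100/77; a_3 = 752/1155; a_4 = 1752/7315; a_5 = 7712/109725; a_6 = 2656/155925


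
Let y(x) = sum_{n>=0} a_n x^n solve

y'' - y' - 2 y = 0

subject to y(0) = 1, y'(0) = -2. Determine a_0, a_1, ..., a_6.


Ansatz: y(x) = sum_{n>=0} a_n x^n, so y'(x) = sum_{n>=1} n a_n x^(n-1) and y''(x) = sum_{n>=2} n(n-1) a_n x^(n-2).
Substitute into P(x) y'' + Q(x) y' + R(x) y = 0 with P(x) = 1, Q(x) = -1, R(x) = -2, and match powers of x.
Initial conditions: a_0 = 1, a_1 = -2.
Setting the coefficient of each power of x to zero and solving order by order (substituting the coefficients already found):
  x^0: 2 a_2 - a_1 - 2 a_0 = 0  ->  2 a_2 = a_1 + 2 a_0 = 0  ->  a_2 = 0
  x^1: 6 a_3 - 2 a_2 - 2 a_1 = 0  ->  6 a_3 = 2 a_2 + 2 a_1 = -4  ->  a_3 = -2/3
  x^2: 12 a_4 - 3 a_3 - 2 a_2 = 0  ->  12 a_4 = 3 a_3 + 2 a_2 = -2  ->  a_4 = -1/6
  x^3: 20 a_5 - 4 a_4 - 2 a_3 = 0  ->  20 a_5 = 4 a_4 + 2 a_3 = -2  ->  a_5 = -1/10
  x^4: 30 a_6 - 5 a_5 - 2 a_4 = 0  ->  30 a_6 = 5 a_5 + 2 a_4 = -5/6  ->  a_6 = -1/36
Truncated series: y(x) = 1 - 2 x - (2/3) x^3 - (1/6) x^4 - (1/10) x^5 - (1/36) x^6 + O(x^7).

a_0 = 1; a_1 = -2; a_2 = 0; a_3 = -2/3; a_4 = -1/6; a_5 = -1/10; a_6 = -1/36


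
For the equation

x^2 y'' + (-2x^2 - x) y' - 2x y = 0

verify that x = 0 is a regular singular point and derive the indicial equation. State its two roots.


Divide by x^2 to reach normal form y'' + P_1(x) y' + P_2(x) y = 0 with P_1(x) = -2 - 1/x and P_2(x) = -2/x.
x = 0 is a singular point because the y'-coefficient -2 - 1/x has a pole at x = 0 and the y-coefficient -2/x has a pole at x = 0.
It is a regular singular point because x P_1(x) = p(x) = -2x - 1 and x^2 P_2(x) = q(x) = -2x are polynomials, hence analytic at x = 0.
p(0) = -1,  q(0) = 0.
Indicial equation: r(r-1) + p(0) r + q(0) = 0, i.e. r^2 + (p(0) - 1) r + q(0) = 0, i.e. r^2 - 2 r = 0.
Discriminant: (-2)^2 - 4(0) = 4, so r = (2 ± 2)/2.
Solving: r_1 = 2, r_2 = 0.

indicial: r^2 - 2 r = 0; roots r_1 = 2, r_2 = 0


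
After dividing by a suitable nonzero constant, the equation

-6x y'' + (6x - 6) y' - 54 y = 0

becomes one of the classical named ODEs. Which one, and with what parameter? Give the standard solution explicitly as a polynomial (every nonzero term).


All three coefficients share the factor -6; dividing through by -6 gives  x y'' + (1 - x) y' + 9 y = 0.
This matches the Laguerre equation x y'' + (1 - x) y' + n y = 0 with n = 9; the polynomial solution is L_9(x).
With y = sum_k a_k x^k, matching x^k gives (k+1)k a_{k+1} + (k+1) a_{k+1} - k a_k + n a_k = 0, i.e. (k+1)^2 a_{k+1} = (k - n) a_k = (k - 9) a_k. The right side vanishes at k = 9, so the series terminates at degree 9.
Standard normalization L_n(0) = 1 gives a_0 = 1. Work upward with a_{k+1} = (k - 9) a_k / (k+1)^2:
  a_1 = (0 - 9)(1) / 1^2 = -9/1 = -9
  a_2 = (1 - 9)(-9) / 2^2 = 72/4 = 18
  a_3 = (2 - 9)(18) / 3^2 = -126/9 = -14
  a_4 = (3 - 9)(-14) / 4^2 = 84/16 = 21/4
  a_5 = (4 - 9)(21/4) / 5^2 = (-105/4)/25 = -21/20
  a_6 = (5 - 9)(-21/20) / 6^2 = (21/5)/36 = 7/60
  a_7 = (6 - 9)(7/60) / 7^2 = (-7/20)/49 = -1/140
  a_8 = (7 - 9)(-1/140) / 8^2 = (1/70)/64 = 1/4480
  a_9 = (8 - 9)(1/4480) / 9^2 = (-1/4480)/81 = -1/362880
Hence L_9(x) = -x^9/362880 + x^8/4480 - x^7/140 + 7 x^6/60 - 21 x^5/20 + 21 x^4/4 - 14 x^3 + 18 x^2 - 9 x + 1.

L_9(x); series = -x^9/362880 + x^8/4480 - x^7/140 + 7 x^6/60 - 21 x^5/20 + 21 x^4/4 - 14 x^3 + 18 x^2 - 9 x + 1


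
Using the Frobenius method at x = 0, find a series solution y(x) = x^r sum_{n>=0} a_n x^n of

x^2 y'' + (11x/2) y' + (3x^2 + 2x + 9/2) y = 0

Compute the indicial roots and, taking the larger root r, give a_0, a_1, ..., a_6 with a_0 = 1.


Write in Frobenius form y'' + (p(x)/x) y' + (q(x)/x^2) y = 0:
  p(x) = 11/2,  q(x) = 3x^2 + 2x + 9/2.
Indicial equation: r(r-1) + (11/2) r + (9/2) = 0 -> roots r_1 = -3/2, r_2 = -3.
Take r = r_1 = -3/2. Let y(x) = x^r sum_{n>=0} a_n x^n with a_0 = 1.
Substitute y = x^r sum a_n x^n and match x^{r+n}. The recurrence is
  D(n) a_n + 2 a_{n-1} + 3 a_{n-2} = 0,  where D(n) = (r+n)(r+n-1) + (11/2)(r+n) + (9/2).
  a_n = [-2 a_{n-1} - 3 a_{n-2}] / D(n).
Since the indicial polynomial factors as (r - r_1)(r - r_2), D(n) = (r_1 + n - r_1)(r_1 + n - r_2) = n(n + 3/2).
Evaluating step by step (a_0 = 1):
  n = 1: D(1) = 1(1 + 3/2) = 5/2; numerator = -2(1) = -2; a_1 = (-2)/(5/2) = -4/5
  n = 2: D(2) = 2(2 + 3/2) = 7; numerator = -2(-4/5) - 3(1) = -7/5; a_2 = (-7/5)/(7) = -1/5
  n = 3: D(3) = 3(3 + 3/2) = 27/2; numerator = -2(-1/5) - 3(-4/5) = 14/5; a_3 = (14/5)/(27/2) = 28/135
  n = 4: D(4) = 4(4 + 3/2) = 22; numerator = -2(28/135) - 3(-1/5) = 5/27; a_4 = (5/27)/(22) = 5/594
  n = 5: D(5) = 5(5 + 3/2) = 65/2; numerator = -2(5/594) - 3(28/135) = -949/1485; a_5 = (-949/1485)/(65/2) = -146/7425
  n = 6: D(6) = 6(6 + 3/2) = 45; numerator = -2(-146/7425) - 3(5/594) = 19/1350; a_6 = (19/1350)/(45) = 19/60750

r = -3/2; a_0 = 1; a_1 = -4/5; a_2 = -1/5; a_3 = 28/135; a_4 = 5/594; a_5 = -146/7425; a_6 = 19/60750


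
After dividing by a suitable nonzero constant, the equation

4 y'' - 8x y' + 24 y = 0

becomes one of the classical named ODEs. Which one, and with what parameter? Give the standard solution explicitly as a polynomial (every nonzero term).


All three coefficients share the factor 4; dividing through by 4 gives  y'' - 2x y' + 6 y = 0.
This matches the Hermite equation y'' - 2x y' + 2n y = 0 with 2n = 6, so n = 3; the polynomial solution is H_3(x).
With y = sum_k a_k x^k, matching x^k gives (k+2)(k+1) a_{k+2} = 2(k - n) a_k = 2(k - 3) a_k. The right side vanishes at k = 3, so the series with the parity of 3 terminates at degree 3.
Standard normalization: leading coefficient of H_n is 2^n, so a_3 = 2^3 = 8. Work downward with a_k = (k+1)(k+2) a_{k+2} / (2(k - n)):
  a_1 = (2)(3)(8) / (2(1 - 3)) = 48/(-4) = -12
Hence H_3(x) = 8 x^3 - 12 x.

H_3(x); series = 8 x^3 - 12 x


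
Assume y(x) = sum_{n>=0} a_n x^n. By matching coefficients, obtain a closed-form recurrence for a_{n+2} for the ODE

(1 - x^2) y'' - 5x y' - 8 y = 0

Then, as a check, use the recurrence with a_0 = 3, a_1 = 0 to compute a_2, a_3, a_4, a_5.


Substitute y = sum_n a_n x^n.
(1 - 1 x^2) y'' contributes (n+2)(n+1) a_{n+2} - n(n-1) a_n at x^n.
-5 x y'(x) contributes -5 n a_n at x^n.
-8 y(x) contributes -8 a_n at x^n.
Matching x^n: (n+2)(n+1) a_{n+2} + (-n(n-1) - 5 n - 8) a_n = 0.
Thus a_{n+2} = (n(n-1) + 5 n + 8) / ((n+1)(n+2)) * a_n.

Check with a_0 = 3, a_1 = 0 (apply the recurrence for n = 0, 1, 2, 3): a_0 = 3, a_1 = 0, a_2 = 12, a_3 = 0, a_4 = 20, a_5 = 0.

a_(n+2) = (n(n-1) + 5 n + 8) / ((n+1)(n+2)) * a_n; check: a_0 = 3, a_1 = 0, a_2 = 12, a_3 = 0, a_4 = 20, a_5 = 0


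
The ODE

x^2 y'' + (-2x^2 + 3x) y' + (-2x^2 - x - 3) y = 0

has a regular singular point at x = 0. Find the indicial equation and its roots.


Divide by x^2 to reach normal form y'' + P_1(x) y' + P_2(x) y = 0 with P_1(x) = -2 + 3/x and P_2(x) = -2 - 1/x - 3/x^2.
x = 0 is a singular point because the y'-coefficient -2 + 3/x has a pole at x = 0 and the y-coefficient -2 - 1/x - 3/x^2 has a pole at x = 0.
It is a regular singular point because x P_1(x) = p(x) = 3 - 2x and x^2 P_2(x) = q(x) = -2x^2 - x - 3 are polynomials, hence analytic at x = 0.
p(0) = 3,  q(0) = -3.
Indicial equation: r(r-1) + p(0) r + q(0) = 0, i.e. r^2 + (p(0) - 1) r + q(0) = 0, i.e. r^2 + 2 r - 3 = 0.
Discriminant: (2)^2 - 4(-3) = 16, so r = (-2 ± 4)/2.
Solving: r_1 = 1, r_2 = -3.

indicial: r^2 + 2 r - 3 = 0; roots r_1 = 1, r_2 = -3


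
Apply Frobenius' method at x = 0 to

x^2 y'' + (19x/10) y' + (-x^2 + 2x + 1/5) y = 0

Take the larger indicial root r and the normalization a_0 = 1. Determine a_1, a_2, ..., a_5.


Write in Frobenius form y'' + (p(x)/x) y' + (q(x)/x^2) y = 0:
  p(x) = 19/10,  q(x) = -x^2 + 2x + 1/5.
Indicial equation: r(r-1) + (19/10) r + (1/5) = 0 -> roots r_1 = -2/5, r_2 = -1/2.
Take r = r_1 = -2/5. Let y(x) = x^r sum_{n>=0} a_n x^n with a_0 = 1.
Substitute y = x^r sum a_n x^n and match x^{r+n}. The recurrence is
  D(n) a_n + 2 a_{n-1} - 1 a_{n-2} = 0,  where D(n) = (r+n)(r+n-1) + (19/10)(r+n) + (1/5).
  a_n = [-2 a_{n-1} + 1 a_{n-2}] / D(n).
Since the indicial polynomial factors as (r - r_1)(r - r_2), D(n) = (r_1 + n - r_1)(r_1 + n - r_2) = n(n + 1/10).
Evaluating step by step (a_0 = 1):
  n = 1: D(1) = 1(1 + 1/10) = 11/10; numerator = -2(1) = -2; a_1 = (-2)/(11/10) = -20/11
  n = 2: D(2) = 2(2 + 1/10) = 21/5; numerator = -2(-20/11) + 1(1) = 51/11; a_2 = (51/11)/(21/5) = 85/77
  n = 3: D(3) = 3(3 + 1/10) = 93/10; numerator = -2(85/77) + 1(-20/11) = -310/77; a_3 = (-310/77)/(93/10) = -100/231
  n = 4: D(4) = 4(4 + 1/10) = 82/5; numerator = -2(-100/231) + 1(85/77) = 65/33; a_4 = (65/33)/(82/5) = 325/2706
  n = 5: D(5) = 5(5 + 1/10) = 51/2; numerator = -2(325/2706) + 1(-100/231) = -2125/3157; a_5 = (-2125/3157)/(51/2) = -250/9471

r = -2/5; a_0 = 1; a_1 = -20/11; a_2 = 85/77; a_3 = -100/231; a_4 = 325/2706; a_5 = -250/9471


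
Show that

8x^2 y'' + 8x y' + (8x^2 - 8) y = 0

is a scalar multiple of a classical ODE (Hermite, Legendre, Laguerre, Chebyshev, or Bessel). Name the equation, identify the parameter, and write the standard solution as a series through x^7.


All three coefficients share the factor 8; dividing through by 8 gives  x^2 y'' + x y' + (x^2 - 1) y = 0.
This matches the Bessel equation x^2 y'' + x y' + (x^2 - nu^2) y = 0 with nu^2 = 1, so nu = 1; the solution bounded at x = 0 is J_1(x).
Frobenius at x = 0: indicial roots ±nu; for r = nu the recurrence k(k + 2nu) c_k = -c_{k-2} gives the standard series J_nu(x) = sum_{k>=0} (-1)^k / (k! (k+nu)!) (x/2)^(2k+nu). Evaluate the first 4 terms:
  k = 0: (-1)^0 / (0! * 1! * 2^1) x^1 = 1/(1*1*2) x^1 = (1/2) x^1
  k = 1: (-1)^1 / (1! * 2! * 2^3) x^3 = -1/(1*2*8) x^3 = (-1/16) x^3
  k = 2: (-1)^2 / (2! * 3! * 2^5) x^5 = 1/(2*6*32) x^5 = (1/384) x^5
  k = 3: (-1)^3 / (3! * 4! * 2^7) x^7 = -1/(6*24*128) x^7 = (-1/18432) x^7
Hence J_1(x) = -x^7/18432 + x^5/384 - x^3/16 + x/2 + ....

J_1(x); series = -x^7/18432 + x^5/384 - x^3/16 + x/2


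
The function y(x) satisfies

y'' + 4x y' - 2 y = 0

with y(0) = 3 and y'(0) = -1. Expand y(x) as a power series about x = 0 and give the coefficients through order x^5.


Ansatz: y(x) = sum_{n>=0} a_n x^n, so y'(x) = sum_{n>=1} n a_n x^(n-1) and y''(x) = sum_{n>=2} n(n-1) a_n x^(n-2).
Substitute into P(x) y'' + Q(x) y' + R(x) y = 0 with P(x) = 1, Q(x) = 4x, R(x) = -2, and match powers of x.
Initial conditions: a_0 = 3, a_1 = -1.
Setting the coefficient of each power of x to zero and solving order by order (substituting the coefficients already found):
  x^0: 2 a_2 - 2 a_0 = 0  ->  2 a_2 = 2 a_0 = 6  ->  a_2 = 3
  x^1: 6 a_3 + 2 a_1 = 0  ->  6 a_3 = -2 a_1 = 2  ->  a_3 = 1/3
  x^2: 12 a_4 + 6 a_2 = 0  ->  12 a_4 = -6 a_2 = -18  ->  a_4 = -3/2
  x^3: 20 a_5 + 10 a_3 = 0  ->  20 a_5 = -10 a_3 = -10/3  ->  a_5 = -1/6
Truncated series: y(x) = 3 - x + 3 x^2 + (1/3) x^3 - (3/2) x^4 - (1/6) x^5 + O(x^6).

a_0 = 3; a_1 = -1; a_2 = 3; a_3 = 1/3; a_4 = -3/2; a_5 = -1/6


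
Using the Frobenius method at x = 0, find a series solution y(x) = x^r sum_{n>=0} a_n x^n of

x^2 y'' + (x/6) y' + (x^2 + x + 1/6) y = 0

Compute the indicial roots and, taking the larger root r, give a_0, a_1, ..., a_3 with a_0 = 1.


Write in Frobenius form y'' + (p(x)/x) y' + (q(x)/x^2) y = 0:
  p(x) = 1/6,  q(x) = x^2 + x + 1/6.
Indicial equation: r(r-1) + (1/6) r + (1/6) = 0 -> roots r_1 = 1/2, r_2 = 1/3.
Take r = r_1 = 1/2. Let y(x) = x^r sum_{n>=0} a_n x^n with a_0 = 1.
Substitute y = x^r sum a_n x^n and match x^{r+n}. The recurrence is
  D(n) a_n + 1 a_{n-1} + 1 a_{n-2} = 0,  where D(n) = (r+n)(r+n-1) + (1/6)(r+n) + (1/6).
  a_n = [-1 a_{n-1} - 1 a_{n-2}] / D(n).
Since the indicial polynomial factors as (r - r_1)(r - r_2), D(n) = (r_1 + n - r_1)(r_1 + n - r_2) = n(n + 1/6).
Evaluating step by step (a_0 = 1):
  n = 1: D(1) = 1(1 + 1/6) = 7/6; numerator = -1(1) = -1; a_1 = (-1)/(7/6) = -6/7
  n = 2: D(2) = 2(2 + 1/6) = 13/3; numerator = -1(-6/7) - 1(1) = -1/7; a_2 = (-1/7)/(13/3) = -3/91
  n = 3: D(3) = 3(3 + 1/6) = 19/2; numerator = -1(-3/91) - 1(-6/7) = 81/91; a_3 = (81/91)/(19/2) = 162/1729

r = 1/2; a_0 = 1; a_1 = -6/7; a_2 = -3/91; a_3 = 162/1729


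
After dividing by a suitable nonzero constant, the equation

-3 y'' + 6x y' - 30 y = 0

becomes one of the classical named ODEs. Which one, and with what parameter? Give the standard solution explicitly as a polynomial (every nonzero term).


All three coefficients share the factor -3; dividing through by -3 gives  y'' - 2x y' + 10 y = 0.
This matches the Hermite equation y'' - 2x y' + 2n y = 0 with 2n = 10, so n = 5; the polynomial solution is H_5(x).
With y = sum_k a_k x^k, matching x^k gives (k+2)(k+1) a_{k+2} = 2(k - n) a_k = 2(k - 5) a_k. The right side vanishes at k = 5, so the series with the parity of 5 terminates at degree 5.
Standard normalization: leading coefficient of H_n is 2^n, so a_5 = 2^5 = 32. Work downward with a_k = (k+1)(k+2) a_{k+2} / (2(k - n)):
  a_3 = (4)(5)(32) / (2(3 - 5)) = 640/(-4) = -160
  a_1 = (2)(3)(-160) / (2(1 - 5)) = -960/(-8) = 120
Hence H_5(x) = 32 x^5 - 160 x^3 + 120 x.

H_5(x); series = 32 x^5 - 160 x^3 + 120 x


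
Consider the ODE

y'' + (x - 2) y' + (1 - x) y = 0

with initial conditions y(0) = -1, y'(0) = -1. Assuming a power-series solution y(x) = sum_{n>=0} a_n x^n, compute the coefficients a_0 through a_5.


Ansatz: y(x) = sum_{n>=0} a_n x^n, so y'(x) = sum_{n>=1} n a_n x^(n-1) and y''(x) = sum_{n>=2} n(n-1) a_n x^(n-2).
Substitute into P(x) y'' + Q(x) y' + R(x) y = 0 with P(x) = 1, Q(x) = x - 2, R(x) = 1 - x, and match powers of x.
Initial conditions: a_0 = -1, a_1 = -1.
Setting the coefficient of each power of x to zero and solving order by order (substituting the coefficients already found):
  x^0: 2 a_2 - 2 a_1 + a_0 = 0  ->  2 a_2 = 2 a_1 - a_0 = -1  ->  a_2 = -1/2
  x^1: 6 a_3 - 4 a_2 + 2 a_1 - a_0 = 0  ->  6 a_3 = 4 a_2 - 2 a_1 + a_0 = -1  ->  a_3 = -1/6
  x^2: 12 a_4 - 6 a_3 + 3 a_2 - a_1 = 0  ->  12 a_4 = 6 a_3 - 3 a_2 + a_1 = -1/2  ->  a_4 = -1/24
  x^3: 20 a_5 - 8 a_4 + 4 a_3 - a_2 = 0  ->  20 a_5 = 8 a_4 - 4 a_3 + a_2 = -1/6  ->  a_5 = -1/120
Truncated series: y(x) = -1 - x - (1/2) x^2 - (1/6) x^3 - (1/24) x^4 - (1/120) x^5 + O(x^6).

a_0 = -1; a_1 = -1; a_2 = -1/2; a_3 = -1/6; a_4 = -1/24; a_5 = -1/120


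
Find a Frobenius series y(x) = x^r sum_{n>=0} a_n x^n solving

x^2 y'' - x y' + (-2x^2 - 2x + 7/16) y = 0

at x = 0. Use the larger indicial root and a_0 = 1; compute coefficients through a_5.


Write in Frobenius form y'' + (p(x)/x) y' + (q(x)/x^2) y = 0:
  p(x) = -1,  q(x) = -2x^2 - 2x + 7/16.
Indicial equation: r(r-1) + (-1) r + (7/16) = 0 -> roots r_1 = 7/4, r_2 = 1/4.
Take r = r_1 = 7/4. Let y(x) = x^r sum_{n>=0} a_n x^n with a_0 = 1.
Substitute y = x^r sum a_n x^n and match x^{r+n}. The recurrence is
  D(n) a_n - 2 a_{n-1} - 2 a_{n-2} = 0,  where D(n) = (r+n)(r+n-1) + (-1)(r+n) + (7/16).
  a_n = [2 a_{n-1} + 2 a_{n-2}] / D(n).
Since the indicial polynomial factors as (r - r_1)(r - r_2), D(n) = (r_1 + n - r_1)(r_1 + n - r_2) = n(n + 3/2).
Evaluating step by step (a_0 = 1):
  n = 1: D(1) = 1(1 + 3/2) = 5/2; numerator = 2(1) = 2; a_1 = (2)/(5/2) = 4/5
  n = 2: D(2) = 2(2 + 3/2) = 7; numerator = 2(4/5) + 2(1) = 18/5; a_2 = (18/5)/(7) = 18/35
  n = 3: D(3) = 3(3 + 3/2) = 27/2; numerator = 2(18/35) + 2(4/5) = 92/35; a_3 = (92/35)/(27/2) = 184/945
  n = 4: D(4) = 4(4 + 3/2) = 22; numerator = 2(184/945) + 2(18/35) = 268/189; a_4 = (268/189)/(22) = 134/2079
  n = 5: D(5) = 5(5 + 3/2) = 65/2; numerator = 2(134/2079) + 2(184/945) = 1796/3465; a_5 = (1796/3465)/(65/2) = 3592/225225

r = 7/4; a_0 = 1; a_1 = 4/5; a_2 = 18/35; a_3 = 184/945; a_4 = 134/2079; a_5 = 3592/225225


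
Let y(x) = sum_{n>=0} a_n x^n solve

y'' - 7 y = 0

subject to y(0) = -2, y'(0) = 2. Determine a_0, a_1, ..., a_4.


Ansatz: y(x) = sum_{n>=0} a_n x^n, so y'(x) = sum_{n>=1} n a_n x^(n-1) and y''(x) = sum_{n>=2} n(n-1) a_n x^(n-2).
Substitute into P(x) y'' + Q(x) y' + R(x) y = 0 with P(x) = 1, Q(x) = 0, R(x) = -7, and match powers of x.
Initial conditions: a_0 = -2, a_1 = 2.
Setting the coefficient of each power of x to zero and solving order by order (substituting the coefficients already found):
  x^0: 2 a_2 - 7 a_0 = 0  ->  2 a_2 = 7 a_0 = -14  ->  a_2 = -7
  x^1: 6 a_3 - 7 a_1 = 0  ->  6 a_3 = 7 a_1 = 14  ->  a_3 = 7/3
  x^2: 12 a_4 - 7 a_2 = 0  ->  12 a_4 = 7 a_2 = -49  ->  a_4 = -49/12
Truncated series: y(x) = -2 + 2 x - 7 x^2 + (7/3) x^3 - (49/12) x^4 + O(x^5).

a_0 = -2; a_1 = 2; a_2 = -7; a_3 = 7/3; a_4 = -49/12


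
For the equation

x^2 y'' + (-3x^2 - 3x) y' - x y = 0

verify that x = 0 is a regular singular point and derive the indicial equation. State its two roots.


Divide by x^2 to reach normal form y'' + P_1(x) y' + P_2(x) y = 0 with P_1(x) = -3 - 3/x and P_2(x) = -1/x.
x = 0 is a singular point because the y'-coefficient -3 - 3/x has a pole at x = 0 and the y-coefficient -1/x has a pole at x = 0.
It is a regular singular point because x P_1(x) = p(x) = -3x - 3 and x^2 P_2(x) = q(x) = -x are polynomials, hence analytic at x = 0.
p(0) = -3,  q(0) = 0.
Indicial equation: r(r-1) + p(0) r + q(0) = 0, i.e. r^2 + (p(0) - 1) r + q(0) = 0, i.e. r^2 - 4 r = 0.
Discriminant: (-4)^2 - 4(0) = 16, so r = (4 ± 4)/2.
Solving: r_1 = 4, r_2 = 0.

indicial: r^2 - 4 r = 0; roots r_1 = 4, r_2 = 0


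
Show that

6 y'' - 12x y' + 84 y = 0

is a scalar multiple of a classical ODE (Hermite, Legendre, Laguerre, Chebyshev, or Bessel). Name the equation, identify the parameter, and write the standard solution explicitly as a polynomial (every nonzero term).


All three coefficients share the factor 6; dividing through by 6 gives  y'' - 2x y' + 14 y = 0.
This matches the Hermite equation y'' - 2x y' + 2n y = 0 with 2n = 14, so n = 7; the polynomial solution is H_7(x).
With y = sum_k a_k x^k, matching x^k gives (k+2)(k+1) a_{k+2} = 2(k - n) a_k = 2(k - 7) a_k. The right side vanishes at k = 7, so the series with the parity of 7 terminates at degree 7.
Standard normalization: leading coefficient of H_n is 2^n, so a_7 = 2^7 = 128. Work downward with a_k = (k+1)(k+2) a_{k+2} / (2(k - n)):
  a_5 = (6)(7)(128) / (2(5 - 7)) = 5376/(-4) = -1344
  a_3 = (4)(5)(-1344) / (2(3 - 7)) = -26880/(-8) = 3360
  a_1 = (2)(3)(3360) / (2(1 - 7)) = 20160/(-12) = -1680
Hence H_7(x) = 128 x^7 - 1344 x^5 + 3360 x^3 - 1680 x.

H_7(x); series = 128 x^7 - 1344 x^5 + 3360 x^3 - 1680 x


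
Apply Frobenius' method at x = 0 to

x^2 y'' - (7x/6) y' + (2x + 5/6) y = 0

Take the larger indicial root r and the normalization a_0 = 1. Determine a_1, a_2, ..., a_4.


Write in Frobenius form y'' + (p(x)/x) y' + (q(x)/x^2) y = 0:
  p(x) = -7/6,  q(x) = 2x + 5/6.
Indicial equation: r(r-1) + (-7/6) r + (5/6) = 0 -> roots r_1 = 5/3, r_2 = 1/2.
Take r = r_1 = 5/3. Let y(x) = x^r sum_{n>=0} a_n x^n with a_0 = 1.
Substitute y = x^r sum a_n x^n and match x^{r+n}. The recurrence is
  D(n) a_n + 2 a_{n-1} = 0,  where D(n) = (r+n)(r+n-1) + (-7/6)(r+n) + (5/6).
  a_n = -2 / D(n) * a_{n-1}.
Since the indicial polynomial factors as (r - r_1)(r - r_2), D(n) = (r_1 + n - r_1)(r_1 + n - r_2) = n(n + 7/6).
Evaluating step by step (a_0 = 1):
  n = 1: D(1) = 1(1 + 7/6) = 13/6; numerator = -2(1) = -2; a_1 = (-2)/(13/6) = -12/13
  n = 2: D(2) = 2(2 + 7/6) = 19/3; numerator = -2(-12/13) = 24/13; a_2 = (24/13)/(19/3) = 72/247
  n = 3: D(3) = 3(3 + 7/6) = 25/2; numerator = -2(72/247) = -144/247; a_3 = (-144/247)/(25/2) = -288/6175
  n = 4: D(4) = 4(4 + 7/6) = 62/3; numerator = -2(-288/6175) = 576/6175; a_4 = (576/6175)/(62/3) = 864/191425

r = 5/3; a_0 = 1; a_1 = -12/13; a_2 = 72/247; a_3 = -288/6175; a_4 = 864/191425


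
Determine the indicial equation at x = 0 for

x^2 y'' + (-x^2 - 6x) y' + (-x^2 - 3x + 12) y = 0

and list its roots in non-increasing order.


Divide by x^2 to reach normal form y'' + P_1(x) y' + P_2(x) y = 0 with P_1(x) = -1 - 6/x and P_2(x) = -1 - 3/x + 12/x^2.
x = 0 is a singular point because the y'-coefficient -1 - 6/x has a pole at x = 0 and the y-coefficient -1 - 3/x + 12/x^2 has a pole at x = 0.
It is a regular singular point because x P_1(x) = p(x) = -x - 6 and x^2 P_2(x) = q(x) = -x^2 - 3x + 12 are polynomials, hence analytic at x = 0.
p(0) = -6,  q(0) = 12.
Indicial equation: r(r-1) + p(0) r + q(0) = 0, i.e. r^2 + (p(0) - 1) r + q(0) = 0, i.e. r^2 - 7 r + 12 = 0.
Discriminant: (-7)^2 - 4(12) = 1, so r = (7 ± 1)/2.
Solving: r_1 = 4, r_2 = 3.

indicial: r^2 - 7 r + 12 = 0; roots r_1 = 4, r_2 = 3


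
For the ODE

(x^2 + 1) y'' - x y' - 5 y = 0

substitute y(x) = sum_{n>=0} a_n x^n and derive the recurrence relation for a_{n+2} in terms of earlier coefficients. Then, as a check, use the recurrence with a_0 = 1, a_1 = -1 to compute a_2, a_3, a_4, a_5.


Substitute y = sum_n a_n x^n.
(1 + 1 x^2) y'' contributes (n+2)(n+1) a_{n+2} + n(n-1) a_n at x^n.
-x y'(x) contributes -n a_n at x^n.
-5 y(x) contributes -5 a_n at x^n.
Matching x^n: (n+2)(n+1) a_{n+2} + (n(n-1) - n - 5) a_n = 0.
Thus a_{n+2} = (-n(n-1) + n + 5) / ((n+1)(n+2)) * a_n.

Check with a_0 = 1, a_1 = -1 (apply the recurrence for n = 0, 1, 2, 3): a_0 = 1, a_1 = -1, a_2 = 5/2, a_3 = -1, a_4 = 25/24, a_5 = -1/10.

a_(n+2) = (-n(n-1) + n + 5) / ((n+1)(n+2)) * a_n; check: a_0 = 1, a_1 = -1, a_2 = 5/2, a_3 = -1, a_4 = 25/24, a_5 = -1/10


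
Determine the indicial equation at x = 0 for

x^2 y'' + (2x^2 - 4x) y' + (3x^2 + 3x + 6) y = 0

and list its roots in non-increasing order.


Divide by x^2 to reach normal form y'' + P_1(x) y' + P_2(x) y = 0 with P_1(x) = 2 - 4/x and P_2(x) = 3 + 3/x + 6/x^2.
x = 0 is a singular point because the y'-coefficient 2 - 4/x has a pole at x = 0 and the y-coefficient 3 + 3/x + 6/x^2 has a pole at x = 0.
It is a regular singular point because x P_1(x) = p(x) = 2x - 4 and x^2 P_2(x) = q(x) = 3x^2 + 3x + 6 are polynomials, hence analytic at x = 0.
p(0) = -4,  q(0) = 6.
Indicial equation: r(r-1) + p(0) r + q(0) = 0, i.e. r^2 + (p(0) - 1) r + q(0) = 0, i.e. r^2 - 5 r + 6 = 0.
Discriminant: (-5)^2 - 4(6) = 1, so r = (5 ± 1)/2.
Solving: r_1 = 3, r_2 = 2.

indicial: r^2 - 5 r + 6 = 0; roots r_1 = 3, r_2 = 2


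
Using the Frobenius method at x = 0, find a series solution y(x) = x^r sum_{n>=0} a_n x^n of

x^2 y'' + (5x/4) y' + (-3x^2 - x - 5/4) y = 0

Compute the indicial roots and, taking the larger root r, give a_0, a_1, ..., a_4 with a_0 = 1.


Write in Frobenius form y'' + (p(x)/x) y' + (q(x)/x^2) y = 0:
  p(x) = 5/4,  q(x) = -3x^2 - x - 5/4.
Indicial equation: r(r-1) + (5/4) r + (-5/4) = 0 -> roots r_1 = 1, r_2 = -5/4.
Take r = r_1 = 1. Let y(x) = x^r sum_{n>=0} a_n x^n with a_0 = 1.
Substitute y = x^r sum a_n x^n and match x^{r+n}. The recurrence is
  D(n) a_n - 1 a_{n-1} - 3 a_{n-2} = 0,  where D(n) = (r+n)(r+n-1) + (5/4)(r+n) + (-5/4).
  a_n = [1 a_{n-1} + 3 a_{n-2}] / D(n).
Since the indicial polynomial factors as (r - r_1)(r - r_2), D(n) = (r_1 + n - r_1)(r_1 + n - r_2) = n(n + 9/4).
Evaluating step by step (a_0 = 1):
  n = 1: D(1) = 1(1 + 9/4) = 13/4; numerator = 1(1) = 1; a_1 = (1)/(13/4) = 4/13
  n = 2: D(2) = 2(2 + 9/4) = 17/2; numerator = 1(4/13) + 3(1) = 43/13; a_2 = (43/13)/(17/2) = 86/221
  n = 3: D(3) = 3(3 + 9/4) = 63/4; numerator = 1(86/221) + 3(4/13) = 290/221; a_3 = (290/221)/(63/4) = 1160/13923
  n = 4: D(4) = 4(4 + 9/4) = 25; numerator = 1(1160/13923) + 3(86/221) = 17414/13923; a_4 = (17414/13923)/(25) = 17414/348075

r = 1; a_0 = 1; a_1 = 4/13; a_2 = 86/221; a_3 = 1160/13923; a_4 = 17414/348075


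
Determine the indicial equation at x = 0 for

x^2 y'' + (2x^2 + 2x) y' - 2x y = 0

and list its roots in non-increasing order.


Divide by x^2 to reach normal form y'' + P_1(x) y' + P_2(x) y = 0 with P_1(x) = 2 + 2/x and P_2(x) = -2/x.
x = 0 is a singular point because the y'-coefficient 2 + 2/x has a pole at x = 0 and the y-coefficient -2/x has a pole at x = 0.
It is a regular singular point because x P_1(x) = p(x) = 2x + 2 and x^2 P_2(x) = q(x) = -2x are polynomials, hence analytic at x = 0.
p(0) = 2,  q(0) = 0.
Indicial equation: r(r-1) + p(0) r + q(0) = 0, i.e. r^2 + (p(0) - 1) r + q(0) = 0, i.e. r^2 + 1 r = 0.
Discriminant: (1)^2 - 4(0) = 1, so r = (-1 ± 1)/2.
Solving: r_1 = 0, r_2 = -1.

indicial: r^2 + 1 r = 0; roots r_1 = 0, r_2 = -1


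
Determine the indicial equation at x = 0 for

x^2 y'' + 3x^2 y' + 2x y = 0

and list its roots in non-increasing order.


Divide by x^2 to reach normal form y'' + P_1(x) y' + P_2(x) y = 0 with P_1(x) = 3 and P_2(x) = 2/x.
x = 0 is a singular point because the y-coefficient 2/x has a pole at x = 0.
It is a regular singular point because x P_1(x) = p(x) = 3x and x^2 P_2(x) = q(x) = 2x are polynomials, hence analytic at x = 0.
p(0) = 0,  q(0) = 0.
Indicial equation: r(r-1) + p(0) r + q(0) = 0, i.e. r^2 + (p(0) - 1) r + q(0) = 0, i.e. r^2 - 1 r = 0.
Discriminant: (-1)^2 - 4(0) = 1, so r = (1 ± 1)/2.
Solving: r_1 = 1, r_2 = 0.

indicial: r^2 - 1 r = 0; roots r_1 = 1, r_2 = 0


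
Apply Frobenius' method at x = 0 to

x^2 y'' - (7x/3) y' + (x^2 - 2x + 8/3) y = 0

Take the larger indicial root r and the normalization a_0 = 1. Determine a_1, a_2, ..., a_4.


Write in Frobenius form y'' + (p(x)/x) y' + (q(x)/x^2) y = 0:
  p(x) = -7/3,  q(x) = x^2 - 2x + 8/3.
Indicial equation: r(r-1) + (-7/3) r + (8/3) = 0 -> roots r_1 = 2, r_2 = 4/3.
Take r = r_1 = 2. Let y(x) = x^r sum_{n>=0} a_n x^n with a_0 = 1.
Substitute y = x^r sum a_n x^n and match x^{r+n}. The recurrence is
  D(n) a_n - 2 a_{n-1} + 1 a_{n-2} = 0,  where D(n) = (r+n)(r+n-1) + (-7/3)(r+n) + (8/3).
  a_n = [2 a_{n-1} - 1 a_{n-2}] / D(n).
Since the indicial polynomial factors as (r - r_1)(r - r_2), D(n) = (r_1 + n - r_1)(r_1 + n - r_2) = n(n + 2/3).
Evaluating step by step (a_0 = 1):
  n = 1: D(1) = 1(1 + 2/3) = 5/3; numerator = 2(1) = 2; a_1 = (2)/(5/3) = 6/5
  n = 2: D(2) = 2(2 + 2/3) = 16/3; numerator = 2(6/5) - 1(1) = 7/5; a_2 = (7/5)/(16/3) = 21/80
  n = 3: D(3) = 3(3 + 2/3) = 11; numerator = 2(21/80) - 1(6/5) = -27/40; a_3 = (-27/40)/(11) = -27/440
  n = 4: D(4) = 4(4 + 2/3) = 56/3; numerator = 2(-27/440) - 1(21/80) = -339/880; a_4 = (-339/880)/(56/3) = -1017/49280

r = 2; a_0 = 1; a_1 = 6/5; a_2 = 21/80; a_3 = -27/440; a_4 = -1017/49280


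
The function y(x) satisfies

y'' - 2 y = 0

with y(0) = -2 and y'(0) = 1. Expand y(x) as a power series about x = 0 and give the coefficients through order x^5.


Ansatz: y(x) = sum_{n>=0} a_n x^n, so y'(x) = sum_{n>=1} n a_n x^(n-1) and y''(x) = sum_{n>=2} n(n-1) a_n x^(n-2).
Substitute into P(x) y'' + Q(x) y' + R(x) y = 0 with P(x) = 1, Q(x) = 0, R(x) = -2, and match powers of x.
Initial conditions: a_0 = -2, a_1 = 1.
Setting the coefficient of each power of x to zero and solving order by order (substituting the coefficients already found):
  x^0: 2 a_2 - 2 a_0 = 0  ->  2 a_2 = 2 a_0 = -4  ->  a_2 = -2
  x^1: 6 a_3 - 2 a_1 = 0  ->  6 a_3 = 2 a_1 = 2  ->  a_3 = 1/3
  x^2: 12 a_4 - 2 a_2 = 0  ->  12 a_4 = 2 a_2 = -4  ->  a_4 = -1/3
  x^3: 20 a_5 - 2 a_3 = 0  ->  20 a_5 = 2 a_3 = 2/3  ->  a_5 = 1/30
Truncated series: y(x) = -2 + x - 2 x^2 + (1/3) x^3 - (1/3) x^4 + (1/30) x^5 + O(x^6).

a_0 = -2; a_1 = 1; a_2 = -2; a_3 = 1/3; a_4 = -1/3; a_5 = 1/30


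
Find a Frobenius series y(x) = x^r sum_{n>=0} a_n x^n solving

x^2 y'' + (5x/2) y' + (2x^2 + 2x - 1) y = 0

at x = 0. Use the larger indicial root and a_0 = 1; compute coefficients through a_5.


Write in Frobenius form y'' + (p(x)/x) y' + (q(x)/x^2) y = 0:
  p(x) = 5/2,  q(x) = 2x^2 + 2x - 1.
Indicial equation: r(r-1) + (5/2) r + (-1) = 0 -> roots r_1 = 1/2, r_2 = -2.
Take r = r_1 = 1/2. Let y(x) = x^r sum_{n>=0} a_n x^n with a_0 = 1.
Substitute y = x^r sum a_n x^n and match x^{r+n}. The recurrence is
  D(n) a_n + 2 a_{n-1} + 2 a_{n-2} = 0,  where D(n) = (r+n)(r+n-1) + (5/2)(r+n) + (-1).
  a_n = [-2 a_{n-1} - 2 a_{n-2}] / D(n).
Since the indicial polynomial factors as (r - r_1)(r - r_2), D(n) = (r_1 + n - r_1)(r_1 + n - r_2) = n(n + 5/2).
Evaluating step by step (a_0 = 1):
  n = 1: D(1) = 1(1 + 5/2) = 7/2; numerator = -2(1) = -2; a_1 = (-2)/(7/2) = -4/7
  n = 2: D(2) = 2(2 + 5/2) = 9; numerator = -2(-4/7) - 2(1) = -6/7; a_2 = (-6/7)/(9) = -2/21
  n = 3: D(3) = 3(3 + 5/2) = 33/2; numerator = -2(-2/21) - 2(-4/7) = 4/3; a_3 = (4/3)/(33/2) = 8/99
  n = 4: D(4) = 4(4 + 5/2) = 26; numerator = -2(8/99) - 2(-2/21) = 20/693; a_4 = (20/693)/(26) = 10/9009
  n = 5: D(5) = 5(5 + 5/2) = 75/2; numerator = -2(10/9009) - 2(8/99) = -164/1001; a_5 = (-164/1001)/(75/2) = -328/75075

r = 1/2; a_0 = 1; a_1 = -4/7; a_2 = -2/21; a_3 = 8/99; a_4 = 10/9009; a_5 = -328/75075


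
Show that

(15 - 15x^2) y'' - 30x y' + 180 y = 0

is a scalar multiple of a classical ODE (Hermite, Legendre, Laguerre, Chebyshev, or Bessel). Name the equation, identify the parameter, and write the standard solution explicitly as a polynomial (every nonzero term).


All three coefficients share the factor 15; dividing through by 15 gives  (1 - x^2) y'' - 2x y' + 12 y = 0.
This matches the Legendre equation (1 - x^2) y'' - 2x y' + n(n+1) y = 0 (note the -2x y' term) with n(n+1) = 12, so n = 3; the polynomial solution is P_3(x).
With y = sum_k a_k x^k, matching x^k gives (k+2)(k+1) a_{k+2} = [k(k+1) - n(n+1)] a_k = (k - 3)(k + 4) a_k. The right side vanishes at k = 3, so the series with the parity of 3 terminates at degree 3.
Standard normalization (P_n(1) = 1): leading coefficient (2n)!/(2^n (n!)^2) = 720/(8*36) = 5/2, so a_3 = 5/2. Work downward with a_k = (k+1)(k+2) a_{k+2} / ((k - 3)(k + 4)):
  a_1 = (2)(3)(5/2) / ((1 - 3)(1 + 4)) = 15/(-10) = -3/2
Hence P_3(x) = 5 x^3/2 - 3 x/2.

P_3(x); series = 5 x^3/2 - 3 x/2


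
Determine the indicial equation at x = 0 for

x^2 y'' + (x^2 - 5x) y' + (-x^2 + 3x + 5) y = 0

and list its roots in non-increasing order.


Divide by x^2 to reach normal form y'' + P_1(x) y' + P_2(x) y = 0 with P_1(x) = 1 - 5/x and P_2(x) = -1 + 3/x + 5/x^2.
x = 0 is a singular point because the y'-coefficient 1 - 5/x has a pole at x = 0 and the y-coefficient -1 + 3/x + 5/x^2 has a pole at x = 0.
It is a regular singular point because x P_1(x) = p(x) = x - 5 and x^2 P_2(x) = q(x) = -x^2 + 3x + 5 are polynomials, hence analytic at x = 0.
p(0) = -5,  q(0) = 5.
Indicial equation: r(r-1) + p(0) r + q(0) = 0, i.e. r^2 + (p(0) - 1) r + q(0) = 0, i.e. r^2 - 6 r + 5 = 0.
Discriminant: (-6)^2 - 4(5) = 16, so r = (6 ± 4)/2.
Solving: r_1 = 5, r_2 = 1.

indicial: r^2 - 6 r + 5 = 0; roots r_1 = 5, r_2 = 1


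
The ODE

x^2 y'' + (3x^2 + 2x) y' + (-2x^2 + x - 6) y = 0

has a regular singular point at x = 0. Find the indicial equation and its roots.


Divide by x^2 to reach normal form y'' + P_1(x) y' + P_2(x) y = 0 with P_1(x) = 3 + 2/x and P_2(x) = -2 + 1/x - 6/x^2.
x = 0 is a singular point because the y'-coefficient 3 + 2/x has a pole at x = 0 and the y-coefficient -2 + 1/x - 6/x^2 has a pole at x = 0.
It is a regular singular point because x P_1(x) = p(x) = 3x + 2 and x^2 P_2(x) = q(x) = -2x^2 + x - 6 are polynomials, hence analytic at x = 0.
p(0) = 2,  q(0) = -6.
Indicial equation: r(r-1) + p(0) r + q(0) = 0, i.e. r^2 + (p(0) - 1) r + q(0) = 0, i.e. r^2 + 1 r - 6 = 0.
Discriminant: (1)^2 - 4(-6) = 25, so r = (-1 ± 5)/2.
Solving: r_1 = 2, r_2 = -3.

indicial: r^2 + 1 r - 6 = 0; roots r_1 = 2, r_2 = -3


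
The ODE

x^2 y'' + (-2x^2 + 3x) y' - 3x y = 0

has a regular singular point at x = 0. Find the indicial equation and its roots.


Divide by x^2 to reach normal form y'' + P_1(x) y' + P_2(x) y = 0 with P_1(x) = -2 + 3/x and P_2(x) = -3/x.
x = 0 is a singular point because the y'-coefficient -2 + 3/x has a pole at x = 0 and the y-coefficient -3/x has a pole at x = 0.
It is a regular singular point because x P_1(x) = p(x) = 3 - 2x and x^2 P_2(x) = q(x) = -3x are polynomials, hence analytic at x = 0.
p(0) = 3,  q(0) = 0.
Indicial equation: r(r-1) + p(0) r + q(0) = 0, i.e. r^2 + (p(0) - 1) r + q(0) = 0, i.e. r^2 + 2 r = 0.
Discriminant: (2)^2 - 4(0) = 4, so r = (-2 ± 2)/2.
Solving: r_1 = 0, r_2 = -2.

indicial: r^2 + 2 r = 0; roots r_1 = 0, r_2 = -2


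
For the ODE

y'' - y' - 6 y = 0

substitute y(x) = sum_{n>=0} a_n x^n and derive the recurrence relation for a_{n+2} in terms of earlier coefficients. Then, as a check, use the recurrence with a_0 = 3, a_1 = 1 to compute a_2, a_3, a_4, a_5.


Substitute y = sum_n a_n x^n.
y''(x) has coefficient (n+2)(n+1) a_{n+2} at x^n;
-y'(x) has coefficient -(n+1) a_{n+1} at x^n;
-6 y(x) has coefficient -6 a_n at x^n.
Matching x^n: (n+2)(n+1) a_{n+2} - (n+1) a_{n+1} - 6 a_n = 0.
Thus a_{n+2} = [(n+1) a_{n+1} + 6 a_n] / ((n+1)(n+2)).

Check with a_0 = 3, a_1 = 1 (apply the recurrence for n = 0, 1, 2, 3): a_0 = 3, a_1 = 1, a_2 = 19/2, a_3 = 25/6, a_4 = 139/24, a_5 = 289/120.

a_(n+2) = [(n+1) a_(n+1) + 6 a_n] / ((n+1)(n+2)); check: a_0 = 3, a_1 = 1, a_2 = 19/2, a_3 = 25/6, a_4 = 139/24, a_5 = 289/120


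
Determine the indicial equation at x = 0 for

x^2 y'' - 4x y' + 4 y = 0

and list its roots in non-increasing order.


Divide by x^2 to reach normal form y'' + P_1(x) y' + P_2(x) y = 0 with P_1(x) = -4/x and P_2(x) = 4/x^2.
x = 0 is a singular point because the y'-coefficient -4/x has a pole at x = 0 and the y-coefficient 4/x^2 has a pole at x = 0.
It is a regular singular point because x P_1(x) = p(x) = -4 and x^2 P_2(x) = q(x) = 4 are polynomials, hence analytic at x = 0.
p(0) = -4,  q(0) = 4.
Indicial equation: r(r-1) + p(0) r + q(0) = 0, i.e. r^2 + (p(0) - 1) r + q(0) = 0, i.e. r^2 - 5 r + 4 = 0.
Discriminant: (-5)^2 - 4(4) = 9, so r = (5 ± 3)/2.
Solving: r_1 = 4, r_2 = 1.

indicial: r^2 - 5 r + 4 = 0; roots r_1 = 4, r_2 = 1


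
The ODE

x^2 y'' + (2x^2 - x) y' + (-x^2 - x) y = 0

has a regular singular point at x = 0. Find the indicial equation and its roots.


Divide by x^2 to reach normal form y'' + P_1(x) y' + P_2(x) y = 0 with P_1(x) = 2 - 1/x and P_2(x) = -1 - 1/x.
x = 0 is a singular point because the y'-coefficient 2 - 1/x has a pole at x = 0 and the y-coefficient -1 - 1/x has a pole at x = 0.
It is a regular singular point because x P_1(x) = p(x) = 2x - 1 and x^2 P_2(x) = q(x) = -x^2 - x are polynomials, hence analytic at x = 0.
p(0) = -1,  q(0) = 0.
Indicial equation: r(r-1) + p(0) r + q(0) = 0, i.e. r^2 + (p(0) - 1) r + q(0) = 0, i.e. r^2 - 2 r = 0.
Discriminant: (-2)^2 - 4(0) = 4, so r = (2 ± 2)/2.
Solving: r_1 = 2, r_2 = 0.

indicial: r^2 - 2 r = 0; roots r_1 = 2, r_2 = 0
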